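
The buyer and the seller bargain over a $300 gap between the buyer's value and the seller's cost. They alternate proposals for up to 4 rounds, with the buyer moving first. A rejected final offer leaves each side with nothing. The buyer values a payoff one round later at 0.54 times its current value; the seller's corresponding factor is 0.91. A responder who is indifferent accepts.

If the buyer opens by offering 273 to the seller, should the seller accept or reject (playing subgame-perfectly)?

Round 4 (the seller proposes): rejection yields 0 for the buyer; the seller offers 0 and keeps 300.
Round 3 (the buyer proposes): the seller can get 300 next round, worth 0.91 × 300 = 273 now; the buyer offers that and keeps 27.
Round 2 (the seller proposes): the buyer can get 27 next round, worth 0.54 × 27 = 14.58 now; the seller offers that and keeps 285.42.
So by rejecting in round 1, the seller gets 285.42 next round, worth 0.91 × 285.42 = 259.7322 now.
Offer 273 ≥ 259.7322, so the seller accepts.

Accept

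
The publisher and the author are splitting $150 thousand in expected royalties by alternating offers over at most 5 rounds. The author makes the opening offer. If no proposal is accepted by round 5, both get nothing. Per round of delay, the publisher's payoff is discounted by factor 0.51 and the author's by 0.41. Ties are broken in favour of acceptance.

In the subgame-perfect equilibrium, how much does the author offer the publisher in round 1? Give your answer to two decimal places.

54.57

Round 5 (the author proposes): the publisher will accept anything ≥ 0, so the author offers 0 and keeps 150.
Round 4 (the publisher proposes): the author can get 150 next round, worth 0.41 × 150 = 61.5 now; the publisher offers that and keeps 88.5.
Round 3 (the author proposes): the publisher can get 88.5 next round, worth 0.51 × 88.5 = 45.135 now; the author offers that and keeps 104.865.
Round 2 (the publisher proposes): the author can get 104.865 next round, worth 0.41 × 104.865 = 42.99465 now; the publisher offers that and keeps 107.00535.
Round 1 (the author proposes): the publisher can get 107.00535 next round, worth 0.51 × 107.00535 = 54.5727285 now; the author offers that and keeps 95.4272715.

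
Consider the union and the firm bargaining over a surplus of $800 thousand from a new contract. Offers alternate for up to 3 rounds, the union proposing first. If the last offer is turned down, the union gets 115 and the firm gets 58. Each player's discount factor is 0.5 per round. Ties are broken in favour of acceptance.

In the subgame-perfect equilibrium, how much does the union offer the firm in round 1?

214.5

Round 3 (the union proposes): the firm gets 58 if talks fail, so the union offers 58 and keeps 742.
Round 2 (the firm proposes): the union can get 742 next round, worth 0.5 × 742 = 371 now. The firm offers 371 and keeps 800 − 371 = 429.
Round 1 (the union proposes): the firm can get 429 next round, worth 0.5 × 429 = 214.5 now; the union offers that and keeps 585.5.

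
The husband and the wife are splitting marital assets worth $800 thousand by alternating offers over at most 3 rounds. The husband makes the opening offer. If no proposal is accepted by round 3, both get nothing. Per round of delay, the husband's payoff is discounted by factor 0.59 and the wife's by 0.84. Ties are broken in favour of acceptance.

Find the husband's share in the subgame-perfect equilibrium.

524.48

Work backward from the last round.
Round 3 (the husband proposes): the wife will accept anything ≥ 0, so the husband offers 0 and keeps 800.
Round 2 (the wife proposes): the husband can get 800 next round, worth 0.59 × 800 = 472 now. The wife offers 472 and keeps 800 − 472 = 328.
Round 1 (the husband proposes): the wife can get 328 next round, worth 0.84 × 328 = 275.52 now; the husband offers that and keeps 524.48.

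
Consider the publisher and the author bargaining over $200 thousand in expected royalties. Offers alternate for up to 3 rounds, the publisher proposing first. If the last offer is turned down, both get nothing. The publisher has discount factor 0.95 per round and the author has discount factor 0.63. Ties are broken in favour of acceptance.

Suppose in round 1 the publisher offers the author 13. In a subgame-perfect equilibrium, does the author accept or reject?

Accept

Round 3 (the publisher proposes): rejection yields 0 for the author; the publisher offers 0 and keeps 200.
Round 2 (the author proposes): the publisher can get 200 next round, worth 0.95 × 200 = 190 now; the author offers that and keeps 10.
So by rejecting in round 1, the author gets 10 next round, worth 0.63 × 10 = 6.3 now.
Offer 13 ≥ 6.3, so the author accepts.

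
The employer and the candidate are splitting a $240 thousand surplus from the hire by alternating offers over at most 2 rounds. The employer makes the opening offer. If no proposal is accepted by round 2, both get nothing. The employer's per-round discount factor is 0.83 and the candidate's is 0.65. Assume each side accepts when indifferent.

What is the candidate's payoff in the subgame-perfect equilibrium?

156

Round 2 (the candidate proposes): rejection yields 0 for the employer; the candidate offers 0 and keeps 240.
Round 1 (the employer proposes): the candidate can get 240 next round, worth 0.65 × 240 = 156 now. The employer offers 156 and keeps 240 − 156 = 84.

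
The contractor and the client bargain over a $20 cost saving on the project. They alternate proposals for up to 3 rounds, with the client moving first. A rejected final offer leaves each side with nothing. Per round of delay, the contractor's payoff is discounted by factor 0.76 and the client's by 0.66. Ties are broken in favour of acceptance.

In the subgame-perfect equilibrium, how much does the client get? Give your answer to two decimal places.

14.83

Round 3 (the client proposes): rejection yields 0 for the contractor; the client offers 0 and keeps 20.
Round 2 (the contractor proposes): the client can get 20 next round, worth 0.66 × 20 = 13.2 now, so the contractor offers 13.2, keeping 6.8.
Round 1 (the client proposes): the contractor can get 6.8 next round, worth 0.76 × 6.8 = 5.168 now; the client offers that and keeps 14.832.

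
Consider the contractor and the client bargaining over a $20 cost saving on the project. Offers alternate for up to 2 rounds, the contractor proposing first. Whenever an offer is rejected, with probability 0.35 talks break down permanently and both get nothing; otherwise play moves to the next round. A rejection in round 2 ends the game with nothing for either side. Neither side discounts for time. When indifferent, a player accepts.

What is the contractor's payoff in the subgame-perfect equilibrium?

Round 2 (the client proposes): the contractor will accept anything ≥ 0, so the client offers 0 and keeps 20.
Round 1 (the contractor proposes): rejecting gives the client an expected 0.65 × 20 = 13. The contractor offers 13 and keeps 20 − 13 = 7.

7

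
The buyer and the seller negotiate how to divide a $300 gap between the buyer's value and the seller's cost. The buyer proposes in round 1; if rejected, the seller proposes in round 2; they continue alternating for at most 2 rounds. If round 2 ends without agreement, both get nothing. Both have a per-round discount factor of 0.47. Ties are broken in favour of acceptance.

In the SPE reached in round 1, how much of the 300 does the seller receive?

141

Work backward from the last round.
Round 2 (the seller proposes): the buyer will accept anything ≥ 0, so the seller offers 0 and keeps 300.
Round 1 (the buyer proposes): the seller can get 300 next round, worth 0.47 × 300 = 141 now, so the buyer offers 141, keeping 159.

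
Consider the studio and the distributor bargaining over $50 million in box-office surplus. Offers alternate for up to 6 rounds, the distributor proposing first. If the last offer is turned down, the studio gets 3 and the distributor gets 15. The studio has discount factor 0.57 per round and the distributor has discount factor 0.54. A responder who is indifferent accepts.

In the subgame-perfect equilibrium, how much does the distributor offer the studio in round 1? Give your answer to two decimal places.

Round 6 (the studio proposes): the distributor gets 15 if talks fail, so the studio offers 15 and keeps 35.
Round 5 (the distributor proposes): the studio can get 35 next round, worth 0.57 × 35 = 19.95 now. The distributor offers 19.95 and keeps 50 − 19.95 = 30.05.
Round 4 (the studio proposes): the distributor can get 30.05 next round, worth 0.54 × 30.05 = 16.227 now, so the studio offers 16.227, keeping 33.773.
Round 3 (the distributor proposes): the studio can get 33.773 next round, worth 0.57 × 33.773 = 19.25061 now, so the distributor offers 19.25061, keeping 30.74939.
Round 2 (the studio proposes): the distributor can get 30.74939 next round, worth 0.54 × 30.74939 = 16.6046706 now. The studio offers 16.6046706 and keeps 50 − 16.6046706 = 33.3953294.
Round 1 (the distributor proposes): the studio can get 33.3953294 next round, worth 0.57 × 33.3953294 = 19.035337758 now, so the distributor offers 19.035337758, keeping 30.964662242.

19.04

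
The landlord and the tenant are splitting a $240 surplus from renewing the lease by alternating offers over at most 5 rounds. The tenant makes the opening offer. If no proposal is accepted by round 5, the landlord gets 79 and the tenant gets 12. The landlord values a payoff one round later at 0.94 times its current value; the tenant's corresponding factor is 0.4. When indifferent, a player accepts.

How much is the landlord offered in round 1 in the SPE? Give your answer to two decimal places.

197.42

Round 5 (the tenant proposes): the landlord gets 79 if talks fail, so the tenant offers 79 and keeps 161.
Round 4 (the landlord proposes): the tenant can get 161 next round, worth 0.4 × 161 = 64.4 now; the landlord offers that and keeps 175.6.
Round 3 (the tenant proposes): the landlord can get 175.6 next round, worth 0.94 × 175.6 = 165.064 now; the tenant offers that and keeps 74.936.
Round 2 (the landlord proposes): the tenant can get 74.936 next round, worth 0.4 × 74.936 = 29.9744 now. The landlord offers 29.9744 and keeps 240 − 29.9744 = 210.0256.
Round 1 (the tenant proposes): the landlord can get 210.0256 next round, worth 0.94 × 210.0256 = 197.424064 now. The tenant offers 197.424064 and keeps 240 − 197.424064 = 42.575936.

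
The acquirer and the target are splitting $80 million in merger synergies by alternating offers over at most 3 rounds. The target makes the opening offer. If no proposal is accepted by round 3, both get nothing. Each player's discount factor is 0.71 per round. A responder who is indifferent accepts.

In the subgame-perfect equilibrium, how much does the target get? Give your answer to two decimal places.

Solve by backward induction from round 3.
Round 3 (the target proposes): rejection yields 0 for the acquirer; the target offers 0 and keeps 80.
Round 2 (the acquirer proposes): the target can get 80 next round, worth 0.71 × 80 = 56.8 now. The acquirer offers 56.8 and keeps 80 − 56.8 = 23.2.
Round 1 (the target proposes): the acquirer can get 23.2 next round, worth 0.71 × 23.2 = 16.472 now, so the target offers 16.472, keeping 63.528.

63.53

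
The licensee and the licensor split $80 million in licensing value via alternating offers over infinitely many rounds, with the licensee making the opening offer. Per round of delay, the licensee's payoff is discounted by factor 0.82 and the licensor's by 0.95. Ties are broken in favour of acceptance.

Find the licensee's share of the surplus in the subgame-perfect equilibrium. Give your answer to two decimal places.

18.10

When the licensee proposes, the licensor accepts any offer worth at least 0.95 times what the licensor would get by proposing next round; and vice versa.
This gives x = 80 − 0.95y and y = 80 − 0.82x, where x and y are each side's share when it proposes.
Hence (1 − 0.95·0.82)x = 80(1 − 0.95), i.e. 0.221·x = 4.
x ≈ 18.0995; the licensor's share is 80 − x ≈ 61.9005.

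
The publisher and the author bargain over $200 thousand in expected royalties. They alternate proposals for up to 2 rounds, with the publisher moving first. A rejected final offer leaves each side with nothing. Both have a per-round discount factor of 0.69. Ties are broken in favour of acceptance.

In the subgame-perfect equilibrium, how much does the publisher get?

Round 2 (the author proposes): the publisher will accept anything ≥ 0, so the author offers 0 and keeps 200.
Round 1 (the publisher proposes): the author can get 200 next round, worth 0.69 × 200 = 138 now, so the publisher offers 138, keeping 62.

62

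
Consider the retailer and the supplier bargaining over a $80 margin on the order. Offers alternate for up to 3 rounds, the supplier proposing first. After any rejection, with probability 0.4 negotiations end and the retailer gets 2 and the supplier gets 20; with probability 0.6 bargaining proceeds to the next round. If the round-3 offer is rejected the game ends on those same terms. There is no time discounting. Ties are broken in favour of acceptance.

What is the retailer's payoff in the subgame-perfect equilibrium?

15.92

Round 3 (the supplier proposes): the retailer gets 2 if talks fail, so the supplier offers 2 and keeps 78.
Round 2 (the retailer proposes): rejecting gives the supplier an expected 0.6 × 78 + 0.4 × 20 = 54.8, so the retailer offers 54.8, keeping 25.2.
Round 1 (the supplier proposes): rejecting gives the retailer an expected 0.6 × 25.2 + 0.4 × 2 = 15.92. The supplier offers 15.92 and keeps 80 − 15.92 = 64.08.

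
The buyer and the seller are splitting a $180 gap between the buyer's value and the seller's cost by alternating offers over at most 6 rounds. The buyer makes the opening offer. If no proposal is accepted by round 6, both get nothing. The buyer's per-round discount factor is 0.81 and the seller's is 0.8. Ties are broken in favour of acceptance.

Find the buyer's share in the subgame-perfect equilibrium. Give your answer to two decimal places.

Round 6 (the seller proposes): rejection yields 0 for the buyer; the seller offers 0 and keeps 180.
Round 5 (the buyer proposes): the seller can get 180 next round, worth 0.8 × 180 = 144 now; the buyer offers that and keeps 36.
Round 4 (the seller proposes): the buyer can get 36 next round, worth 0.81 × 36 = 29.16 now. The seller offers 29.16 and keeps 180 − 29.16 = 150.84.
Round 3 (the buyer proposes): the seller can get 150.84 next round, worth 0.8 × 150.84 = 120.672 now; the buyer offers that and keeps 59.328.
Round 2 (the seller proposes): the buyer can get 59.328 next round, worth 0.81 × 59.328 = 48.05568 now, so the seller offers 48.05568, keeping 131.94432.
Round 1 (the buyer proposes): the seller can get 131.94432 next round, worth 0.8 × 131.94432 = 105.555456 now. The buyer offers 105.555456 and keeps 180 − 105.555456 = 74.444544.

74.44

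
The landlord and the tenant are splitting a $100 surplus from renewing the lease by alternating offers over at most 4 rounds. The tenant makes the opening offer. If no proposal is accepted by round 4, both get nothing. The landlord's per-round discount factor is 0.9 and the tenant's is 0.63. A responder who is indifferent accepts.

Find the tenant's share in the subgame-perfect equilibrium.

By backward induction:
Round 4 (the landlord proposes): the tenant will accept anything ≥ 0, so the landlord offers 0 and keeps 100.
Round 3 (the tenant proposes): the landlord can get 100 next round, worth 0.9 × 100 = 90 now; the tenant offers that and keeps 10.
Round 2 (the landlord proposes): the tenant can get 10 next round, worth 0.63 × 10 = 6.3 now. The landlord offers 6.3 and keeps 100 − 6.3 = 93.7.
Round 1 (the tenant proposes): the landlord can get 93.7 next round, worth 0.9 × 93.7 = 84.33 now, so the tenant offers 84.33, keeping 15.67.

15.67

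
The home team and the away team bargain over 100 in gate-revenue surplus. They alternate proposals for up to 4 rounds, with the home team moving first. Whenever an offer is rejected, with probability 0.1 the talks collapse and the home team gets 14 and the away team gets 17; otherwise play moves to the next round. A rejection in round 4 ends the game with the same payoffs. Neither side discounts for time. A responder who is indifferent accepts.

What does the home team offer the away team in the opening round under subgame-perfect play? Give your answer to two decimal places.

73.51

Round 4 (the away team proposes): the home team gets 14 if talks fail, so the away team offers 14 and keeps 86.
Round 3 (the home team proposes): rejecting gives the away team an expected 0.9 × 86 + 0.1 × 17 = 79.1, so the home team offers 79.1, keeping 20.9.
Round 2 (the away team proposes): rejecting gives the home team an expected 0.9 × 20.9 + 0.1 × 14 = 20.21. The away team offers 20.21 and keeps 100 − 20.21 = 79.79.
Round 1 (the home team proposes): rejecting gives the away team an expected 0.9 × 79.79 + 0.1 × 17 = 73.511; the home team offers that and keeps 26.489.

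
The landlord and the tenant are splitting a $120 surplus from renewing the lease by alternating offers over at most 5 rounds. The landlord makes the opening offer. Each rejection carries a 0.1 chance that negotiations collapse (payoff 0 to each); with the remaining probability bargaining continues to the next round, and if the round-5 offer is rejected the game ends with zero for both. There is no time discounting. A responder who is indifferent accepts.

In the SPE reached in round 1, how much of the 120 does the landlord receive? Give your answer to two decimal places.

100.45

By backward induction:
Round 5 (the landlord proposes): the tenant will accept anything ≥ 0, so the landlord offers 0 and keeps 120.
Round 4 (the tenant proposes): rejecting gives the landlord an expected 0.9 × 120 = 108. The tenant offers 108 and keeps 120 − 108 = 12.
Round 3 (the landlord proposes): rejecting gives the tenant an expected 0.9 × 12 = 10.8. The landlord offers 10.8 and keeps 120 − 10.8 = 109.2.
Round 2 (the tenant proposes): rejecting gives the landlord an expected 0.9 × 109.2 = 98.28; the tenant offers that and keeps 21.72.
Round 1 (the landlord proposes): rejecting gives the tenant an expected 0.9 × 21.72 = 19.548; the landlord offers that and keeps 100.452.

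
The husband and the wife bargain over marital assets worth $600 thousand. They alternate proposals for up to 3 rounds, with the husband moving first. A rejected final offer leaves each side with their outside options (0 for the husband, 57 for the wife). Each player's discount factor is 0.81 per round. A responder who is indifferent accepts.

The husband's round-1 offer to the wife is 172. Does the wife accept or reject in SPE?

Round 3 (the husband proposes): the wife gets 57 if talks fail, so the husband offers 57 and keeps 543.
Round 2 (the wife proposes): the husband can get 543 next round, worth 0.81 × 543 = 439.83 now, so the wife offers 439.83, keeping 160.17.
So by rejecting in round 1, the wife gets 160.17 next round, worth 0.81 × 160.17 = 129.7377 now.
Offer 172 ≥ 129.7377, so the wife accepts.

Accept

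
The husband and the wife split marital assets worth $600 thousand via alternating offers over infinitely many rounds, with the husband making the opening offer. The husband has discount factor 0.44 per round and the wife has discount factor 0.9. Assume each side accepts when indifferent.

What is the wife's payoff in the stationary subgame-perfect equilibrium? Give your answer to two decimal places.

500.66

Let x be the husband's share when the husband proposes and y be the wife's share when the wife proposes.
The wife accepts iff offered ≥ 0.9·y, so x = 600 − 0.9y. Symmetrically y = 600 − 0.44x.
Substituting: x = 600 − 0.9(600 − 0.44x), giving x(1 − 0.44·0.9) = 600(1 − 0.9).
So x = 600 × 0.1 / 0.604 ≈ 99.3377, and the wife receives 600 − x ≈ 500.6623.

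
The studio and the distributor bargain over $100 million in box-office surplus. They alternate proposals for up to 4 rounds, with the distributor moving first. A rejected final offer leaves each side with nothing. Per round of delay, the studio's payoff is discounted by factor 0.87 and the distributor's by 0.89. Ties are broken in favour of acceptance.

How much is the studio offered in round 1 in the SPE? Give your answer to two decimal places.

Round 4 (the studio proposes): the distributor will accept anything ≥ 0, so the studio offers 0 and keeps 100.
Round 3 (the distributor proposes): the studio can get 100 next round, worth 0.87 × 100 = 87 now, so the distributor offers 87, keeping 13.
Round 2 (the studio proposes): the distributor can get 13 next round, worth 0.89 × 13 = 11.57 now; the studio offers that and keeps 88.43.
Round 1 (the distributor proposes): the studio can get 88.43 next round, worth 0.87 × 88.43 = 76.9341 now. The distributor offers 76.9341 and keeps 100 − 76.9341 = 23.0659.

76.93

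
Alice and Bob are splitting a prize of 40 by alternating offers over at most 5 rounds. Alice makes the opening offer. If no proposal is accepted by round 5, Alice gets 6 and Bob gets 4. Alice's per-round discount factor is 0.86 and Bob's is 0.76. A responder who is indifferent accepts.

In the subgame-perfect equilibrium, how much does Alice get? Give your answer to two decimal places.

31.25

Round 5 (Alice proposes): Bob gets 4 if talks fail, so Alice offers 4 and keeps 36.
Round 4 (Bob proposes): Alice can get 36 next round, worth 0.86 × 36 = 30.96 now; Bob offers that and keeps 9.04.
Round 3 (Alice proposes): Bob can get 9.04 next round, worth 0.76 × 9.04 = 6.8704 now, so Alice offers 6.8704, keeping 33.1296.
Round 2 (Bob proposes): Alice can get 33.1296 next round, worth 0.86 × 33.1296 = 28.491456 now, so Bob offers 28.491456, keeping 11.508544.
Round 1 (Alice proposes): Bob can get 11.508544 next round, worth 0.76 × 11.508544 = 8.74649344 now, so Alice offers 8.74649344, keeping 31.25350656.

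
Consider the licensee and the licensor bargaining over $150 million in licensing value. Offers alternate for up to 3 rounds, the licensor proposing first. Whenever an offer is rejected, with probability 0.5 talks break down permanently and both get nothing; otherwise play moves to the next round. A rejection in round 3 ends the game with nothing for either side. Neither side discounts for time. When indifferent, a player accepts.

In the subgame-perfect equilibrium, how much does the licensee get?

37.5

Round 3 (the licensor proposes): rejection yields 0 for the licensee; the licensor offers 0 and keeps 150.
Round 2 (the licensee proposes): rejecting gives the licensor an expected 0.5 × 150 = 75, so the licensee offers 75, keeping 75.
Round 1 (the licensor proposes): rejecting gives the licensee an expected 0.5 × 75 = 37.5; the licensor offers that and keeps 112.5.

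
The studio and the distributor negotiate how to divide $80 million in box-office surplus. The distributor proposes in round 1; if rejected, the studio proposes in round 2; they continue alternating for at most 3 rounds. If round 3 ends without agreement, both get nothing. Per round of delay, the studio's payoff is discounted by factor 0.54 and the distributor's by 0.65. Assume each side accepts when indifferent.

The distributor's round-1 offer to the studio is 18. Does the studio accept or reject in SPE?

Accept

Round 3 (the distributor proposes): rejection yields 0 for the studio; the distributor offers 0 and keeps 80.
Round 2 (the studio proposes): the distributor can get 80 next round, worth 0.65 × 80 = 52 now. The studio offers 52 and keeps 80 − 52 = 28.
So by rejecting in round 1, the studio gets 28 next round, worth 0.54 × 28 = 15.12 now.
Offer 18 ≥ 15.12, so the studio accepts.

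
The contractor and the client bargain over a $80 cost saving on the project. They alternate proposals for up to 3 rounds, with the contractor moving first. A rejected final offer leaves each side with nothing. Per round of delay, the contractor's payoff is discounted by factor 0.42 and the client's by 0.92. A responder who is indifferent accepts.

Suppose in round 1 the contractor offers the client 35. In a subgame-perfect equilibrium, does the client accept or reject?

Reject

Round 3 (the contractor proposes): the client will accept anything ≥ 0, so the contractor offers 0 and keeps 80.
Round 2 (the client proposes): the contractor can get 80 next round, worth 0.42 × 80 = 33.6 now. The client offers 33.6 and keeps 80 − 33.6 = 46.4.
So by rejecting in round 1, the client gets 46.4 next round, worth 0.92 × 46.4 = 42.688 now.
Offer 35 < 42.688, so the client rejects.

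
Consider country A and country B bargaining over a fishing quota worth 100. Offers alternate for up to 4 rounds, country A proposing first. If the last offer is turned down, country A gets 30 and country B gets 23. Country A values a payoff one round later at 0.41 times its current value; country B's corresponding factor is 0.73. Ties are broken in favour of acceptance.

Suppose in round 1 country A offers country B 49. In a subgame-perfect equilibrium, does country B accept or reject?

Round 4 (country B proposes): country A gets 30 if talks fail, so country B offers 30 and keeps 70.
Round 3 (country A proposes): country B can get 70 next round, worth 0.73 × 70 = 51.1 now, so country A offers 51.1, keeping 48.9.
Round 2 (country B proposes): country A can get 48.9 next round, worth 0.41 × 48.9 = 20.049 now, so country B offers 20.049, keeping 79.951.
So by rejecting in round 1, country B gets 79.951 next round, worth 0.73 × 79.951 = 58.36423 now.
Offer 49 < 58.36423, so country B rejects.

Reject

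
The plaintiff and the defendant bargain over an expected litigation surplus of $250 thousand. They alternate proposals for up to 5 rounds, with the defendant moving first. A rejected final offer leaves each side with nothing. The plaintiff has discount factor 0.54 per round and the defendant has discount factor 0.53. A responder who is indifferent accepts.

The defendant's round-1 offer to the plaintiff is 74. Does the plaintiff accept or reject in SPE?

Reject

Round 5 (the defendant proposes): the plaintiff will accept anything ≥ 0, so the defendant offers 0 and keeps 250.
Round 4 (the plaintiff proposes): the defendant can get 250 next round, worth 0.53 × 250 = 132.5 now, so the plaintiff offers 132.5, keeping 117.5.
Round 3 (the defendant proposes): the plaintiff can get 117.5 next round, worth 0.54 × 117.5 = 63.45 now. The defendant offers 63.45 and keeps 250 − 63.45 = 186.55.
Round 2 (the plaintiff proposes): the defendant can get 186.55 next round, worth 0.53 × 186.55 = 98.8715 now; the plaintiff offers that and keeps 151.1285.
So by rejecting in round 1, the plaintiff gets 151.1285 next round, worth 0.54 × 151.1285 = 81.60939 now.
Offer 74 < 81.60939, so the plaintiff rejects.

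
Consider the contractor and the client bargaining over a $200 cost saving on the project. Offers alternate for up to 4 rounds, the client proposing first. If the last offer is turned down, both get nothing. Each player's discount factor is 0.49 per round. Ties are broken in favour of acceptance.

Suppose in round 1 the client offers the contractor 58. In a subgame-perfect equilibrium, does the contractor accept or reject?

Round 4 (the contractor proposes): rejection yields 0 for the client; the contractor offers 0 and keeps 200.
Round 3 (the client proposes): the contractor can get 200 next round, worth 0.49 × 200 = 98 now; the client offers that and keeps 102.
Round 2 (the contractor proposes): the client can get 102 next round, worth 0.49 × 102 = 49.98 now. The contractor offers 49.98 and keeps 200 − 49.98 = 150.02.
So by rejecting in round 1, the contractor gets 150.02 next round, worth 0.49 × 150.02 = 73.5098 now.
Offer 58 < 73.5098, so the contractor rejects.

Reject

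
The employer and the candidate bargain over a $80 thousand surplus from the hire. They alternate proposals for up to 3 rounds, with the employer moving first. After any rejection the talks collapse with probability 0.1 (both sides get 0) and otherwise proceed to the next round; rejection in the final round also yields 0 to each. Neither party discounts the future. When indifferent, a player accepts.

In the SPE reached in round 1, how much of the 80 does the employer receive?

72.8

Round 3 (the employer proposes): the candidate will accept anything ≥ 0, so the employer offers 0 and keeps 80.
Round 2 (the candidate proposes): rejecting gives the employer an expected 0.9 × 80 = 72. The candidate offers 72 and keeps 80 − 72 = 8.
Round 1 (the employer proposes): rejecting gives the candidate an expected 0.9 × 8 = 7.2. The employer offers 7.2 and keeps 80 − 7.2 = 72.8.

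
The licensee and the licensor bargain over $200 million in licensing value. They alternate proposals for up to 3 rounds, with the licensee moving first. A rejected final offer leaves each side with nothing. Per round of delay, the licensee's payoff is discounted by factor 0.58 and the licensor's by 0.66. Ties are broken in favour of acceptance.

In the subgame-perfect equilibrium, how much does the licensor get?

55.44

Round 3 (the licensee proposes): rejection yields 0 for the licensor; the licensee offers 0 and keeps 200.
Round 2 (the licensor proposes): the licensee can get 200 next round, worth 0.58 × 200 = 116 now; the licensor offers that and keeps 84.
Round 1 (the licensee proposes): the licensor can get 84 next round, worth 0.66 × 84 = 55.44 now. The licensee offers 55.44 and keeps 200 − 55.44 = 144.56.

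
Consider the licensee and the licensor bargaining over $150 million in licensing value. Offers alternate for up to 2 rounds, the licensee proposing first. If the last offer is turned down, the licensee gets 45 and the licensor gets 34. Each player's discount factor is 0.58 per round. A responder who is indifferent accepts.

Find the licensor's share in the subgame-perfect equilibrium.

Work backward from the last round.
Round 2 (the licensor proposes): the licensee gets 45 if talks fail, so the licensor offers 45 and keeps 105.
Round 1 (the licensee proposes): the licensor can get 105 next round, worth 0.58 × 105 = 60.9 now. The licensee offers 60.9 and keeps 150 − 60.9 = 89.1.

60.9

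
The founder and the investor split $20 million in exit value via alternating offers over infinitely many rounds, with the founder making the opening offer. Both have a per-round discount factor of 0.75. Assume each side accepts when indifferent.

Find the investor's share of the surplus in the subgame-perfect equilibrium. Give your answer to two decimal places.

When the founder proposes, the investor accepts any offer worth at least 0.75 times what the investor would get by proposing next round; and vice versa.
This gives x = 20 − 0.75y and y = 20 − 0.75x, where x and y are each side's share when it proposes.
Hence (1 − 0.75·0.75)x = 20(1 − 0.75), i.e. 0.4375·x = 5.
x ≈ 11.4286; the investor's share is 20 − x ≈ 8.5714.

8.57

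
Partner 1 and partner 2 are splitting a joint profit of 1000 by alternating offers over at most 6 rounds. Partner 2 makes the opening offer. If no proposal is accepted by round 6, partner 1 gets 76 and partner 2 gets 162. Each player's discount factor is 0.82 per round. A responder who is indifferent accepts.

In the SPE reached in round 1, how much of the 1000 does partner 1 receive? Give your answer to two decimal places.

557.53

Round 6 (partner 1 proposes): partner 2 gets 162 if talks fail, so partner 1 offers 162 and keeps 838.
Round 5 (partner 2 proposes): partner 1 can get 838 next round, worth 0.82 × 838 = 687.16 now, so partner 2 offers 687.16, keeping 312.84.
Round 4 (partner 1 proposes): partner 2 can get 312.84 next round, worth 0.82 × 312.84 = 256.5288 now, so partner 1 offers 256.5288, keeping 743.4712.
Round 3 (partner 2 proposes): partner 1 can get 743.4712 next round, worth 0.82 × 743.4712 = 609.646384 now; partner 2 offers that and keeps 390.353616.
Round 2 (partner 1 proposes): partner 2 can get 390.353616 next round, worth 0.82 × 390.353616 = 320.08996512 now, so partner 1 offers 320.08996512, keeping 679.91003488.
Round 1 (partner 2 proposes): partner 1 can get 679.91003488 next round, worth 0.82 × 679.91003488 = 557.5262286016 now. Partner 2 offers 557.5262286016 and keeps 1000 − 557.5262286016 = 442.4737713984.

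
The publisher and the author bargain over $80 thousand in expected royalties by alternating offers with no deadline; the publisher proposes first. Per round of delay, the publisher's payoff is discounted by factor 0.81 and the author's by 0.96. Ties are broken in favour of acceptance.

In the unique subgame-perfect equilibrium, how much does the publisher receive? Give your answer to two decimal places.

When the publisher proposes, the author accepts any offer worth at least 0.96 times what the author would get by proposing next round; and vice versa.
This gives x = 80 − 0.96y and y = 80 − 0.81x, where x and y are each side's share when it proposes.
Hence (1 − 0.96·0.81)x = 80(1 − 0.96), i.e. 0.2224·x = 3.2.
x ≈ 14.3885; the author's share is 80 − x ≈ 65.6115.

14.39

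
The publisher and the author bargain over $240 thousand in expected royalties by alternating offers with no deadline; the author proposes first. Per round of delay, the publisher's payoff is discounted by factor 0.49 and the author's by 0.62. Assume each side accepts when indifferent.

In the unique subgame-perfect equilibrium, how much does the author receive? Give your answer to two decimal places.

Let x be the author's share when the author proposes and y be the publisher's share when the publisher proposes.
The publisher accepts iff offered ≥ 0.49·y, so x = 240 − 0.49y. Symmetrically y = 240 − 0.62x.
Substituting: x = 240 − 0.49(240 − 0.62x), giving x(1 − 0.62·0.49) = 240(1 − 0.49).
So x = 240 × 0.51 / 0.6962 ≈ 175.8115, and the publisher receives 240 − x ≈ 64.1885.

175.81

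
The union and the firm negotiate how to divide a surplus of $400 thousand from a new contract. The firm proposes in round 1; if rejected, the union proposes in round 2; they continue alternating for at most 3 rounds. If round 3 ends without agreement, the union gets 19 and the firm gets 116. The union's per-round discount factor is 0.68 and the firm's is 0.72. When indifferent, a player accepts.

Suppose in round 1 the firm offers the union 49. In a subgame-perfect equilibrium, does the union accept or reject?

Reject

Round 3 (the firm proposes): the union gets 19 if talks fail, so the firm offers 19 and keeps 381.
Round 2 (the union proposes): the firm can get 381 next round, worth 0.72 × 381 = 274.32 now; the union offers that and keeps 125.68.
So by rejecting in round 1, the union gets 125.68 next round, worth 0.68 × 125.68 = 85.4624 now.
Offer 49 < 85.4624, so the union rejects.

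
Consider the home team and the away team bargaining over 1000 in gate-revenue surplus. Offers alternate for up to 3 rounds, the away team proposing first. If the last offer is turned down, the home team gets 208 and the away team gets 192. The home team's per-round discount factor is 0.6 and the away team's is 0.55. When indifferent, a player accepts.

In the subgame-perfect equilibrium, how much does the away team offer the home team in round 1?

338.64

Work backward from the last round.
Round 3 (the away team proposes): the home team gets 208 if talks fail, so the away team offers 208 and keeps 792.
Round 2 (the home team proposes): the away team can get 792 next round, worth 0.55 × 792 = 435.6 now. The home team offers 435.6 and keeps 1000 − 435.6 = 564.4.
Round 1 (the away team proposes): the home team can get 564.4 next round, worth 0.6 × 564.4 = 338.64 now, so the away team offers 338.64, keeping 661.36.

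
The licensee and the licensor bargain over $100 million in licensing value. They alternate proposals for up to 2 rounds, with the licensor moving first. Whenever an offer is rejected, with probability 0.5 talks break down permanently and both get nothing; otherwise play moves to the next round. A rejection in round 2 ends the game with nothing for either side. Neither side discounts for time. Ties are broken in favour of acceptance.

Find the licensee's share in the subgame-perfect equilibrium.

By backward induction:
Round 2 (the licensee proposes): rejection yields 0 for the licensor; the licensee offers 0 and keeps 100.
Round 1 (the licensor proposes): rejecting gives the licensee an expected 0.5 × 100 = 50; the licensor offers that and keeps 50.

50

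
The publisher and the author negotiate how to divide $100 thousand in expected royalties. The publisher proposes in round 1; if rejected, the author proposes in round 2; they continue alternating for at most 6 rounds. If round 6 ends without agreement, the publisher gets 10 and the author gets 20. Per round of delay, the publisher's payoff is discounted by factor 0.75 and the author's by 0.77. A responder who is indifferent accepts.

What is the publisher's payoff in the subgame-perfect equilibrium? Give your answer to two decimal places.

46.52

Round 6 (the author proposes): the publisher gets 10 if talks fail, so the author offers 10 and keeps 90.
Round 5 (the publisher proposes): the author can get 90 next round, worth 0.77 × 90 = 69.3 now; the publisher offers that and keeps 30.7.
Round 4 (the author proposes): the publisher can get 30.7 next round, worth 0.75 × 30.7 = 23.025 now; the author offers that and keeps 76.975.
Round 3 (the publisher proposes): the author can get 76.975 next round, worth 0.77 × 76.975 = 59.27075 now. The publisher offers 59.27075 and keeps 100 − 59.27075 = 40.72925.
Round 2 (the author proposes): the publisher can get 40.72925 next round, worth 0.75 × 40.72925 = 30.5469375 now. The author offers 30.5469375 and keeps 100 − 30.5469375 = 69.4530625.
Round 1 (the publisher proposes): the author can get 69.4530625 next round, worth 0.77 × 69.4530625 = 53.478858125 now; the publisher offers that and keeps 46.521141875.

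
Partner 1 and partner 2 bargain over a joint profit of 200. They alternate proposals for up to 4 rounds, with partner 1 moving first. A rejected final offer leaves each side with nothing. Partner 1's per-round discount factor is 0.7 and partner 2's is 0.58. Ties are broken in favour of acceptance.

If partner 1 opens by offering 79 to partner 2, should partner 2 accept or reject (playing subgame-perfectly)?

Round 4 (partner 2 proposes): partner 1 will accept anything ≥ 0, so partner 2 offers 0 and keeps 200.
Round 3 (partner 1 proposes): partner 2 can get 200 next round, worth 0.58 × 200 = 116 now; partner 1 offers that and keeps 84.
Round 2 (partner 2 proposes): partner 1 can get 84 next round, worth 0.7 × 84 = 58.8 now, so partner 2 offers 58.8, keeping 141.2.
So by rejecting in round 1, partner 2 gets 141.2 next round, worth 0.58 × 141.2 = 81.896 now.
Offer 79 < 81.896, so partner 2 rejects.

Reject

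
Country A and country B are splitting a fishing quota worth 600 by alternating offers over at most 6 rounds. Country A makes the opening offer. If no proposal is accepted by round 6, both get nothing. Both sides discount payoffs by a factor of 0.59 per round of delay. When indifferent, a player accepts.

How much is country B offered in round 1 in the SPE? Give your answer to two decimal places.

Round 6 (country B proposes): rejection yields 0 for country A; country B offers 0 and keeps 600.
Round 5 (country A proposes): country B can get 600 next round, worth 0.59 × 600 = 354 now. Country A offers 354 and keeps 600 − 354 = 246.
Round 4 (country B proposes): country A can get 246 next round, worth 0.59 × 246 = 145.14 now; country B offers that and keeps 454.86.
Round 3 (country A proposes): country B can get 454.86 next round, worth 0.59 × 454.86 = 268.3674 now; country A offers that and keeps 331.6326.
Round 2 (country B proposes): country A can get 331.6326 next round, worth 0.59 × 331.6326 = 195.663234 now. Country B offers 195.663234 and keeps 600 − 195.663234 = 404.336766.
Round 1 (country A proposes): country B can get 404.336766 next round, worth 0.59 × 404.336766 = 238.55869194 now. Country A offers 238.55869194 and keeps 600 − 238.55869194 = 361.44130806.

238.56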